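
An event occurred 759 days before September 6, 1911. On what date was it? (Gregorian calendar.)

August 8, 1909

−365 (one year) → Sep 6, 1910 (394 left).
−6 → Aug 31, 1910 (end of Aug, 31 days; 388 left).
−31 → Jul 31, 1910 (end of Jul, 31 days; 357 left).
−31 → Jun 30, 1910 (end of Jun, 30 days; 326 left).
−30 → May 31, 1910 (end of May, 31 days; 296 left).
−31 → Apr 30, 1910 (end of Apr, 30 days; 265 left).
−30 → Mar 31, 1910 (end of Mar, 31 days; 235 left).
−31 → Feb 28, 1910 (end of Feb, 28 days; 204 left).
−28 → Jan 31, 1910 (end of Jan, 31 days; 176 left).
−31 → Dec 31, 1909 (end of Dec, 31 days; 145 left).
−31 → Nov 30, 1909 (end of Nov, 30 days; 114 left).
−30 → Oct 31, 1909 (end of Oct, 31 days; 84 left).
−31 → Sep 30, 1909 (end of Sep, 30 days; 53 left).
−30 → Aug 31, 1909 (end of Aug, 31 days; 23 left).
−23 → Aug 8, 1909.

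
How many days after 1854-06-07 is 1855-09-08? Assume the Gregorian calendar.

Jun 7, 1854 → Jun 7, 1855: 365 days.
Jun 7, 1855 → Jul 7, 1855: 30 days (June has 30).
Jul 7, 1855 → Aug 7, 1855: 31 days (July has 31).
Aug 7, 1855 → Sep 7, 1855: 31 days (August has 31).
Sep 7, 1855 → Sep 8, 1855: 1 days.
Total: 458 days.

458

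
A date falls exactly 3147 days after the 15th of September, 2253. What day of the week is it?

Monday

First find the weekday of Sep 15, 2253. Doomsday rule: the anchor day for the 2200s is Friday. For year 53: 53÷12 = 4 r 5, and 5÷4 = 1, so 4+5+1 = 10.
Friday + 10 ≡ Monday — that's 2253's doomsday.
In September the doomsday date is Sep 5.
Sep 15 is 10 days after Sep 5; 10 mod 7 = 3, so Monday + 3 = Thursday.
3147 mod 7 = 4, so 3147 days after a Thursday is Thursday + 4 = Monday.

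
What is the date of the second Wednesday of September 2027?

September 8, 2027

September 1, 2027 is a Wednesday.
The first Wednesday is therefore September 1 (same day).
The second Wednesday is 1 + 1×7 = September 8.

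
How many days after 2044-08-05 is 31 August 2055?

Aug 5, 2044 → Aug 5, 2045: 365 days.
Aug 5, 2045 → Aug 5, 2046: 365 days.
Aug 5, 2046 → Aug 5, 2047: 365 days.
Aug 5, 2047 → Aug 5, 2048: 366 days (Feb 29, 2048 is in that span).
Aug 5, 2048 → Aug 5, 2049: 365 days.
Aug 5, 2049 → Aug 5, 2050: 365 days.
Aug 5, 2050 → Aug 5, 2051: 365 days.
Aug 5, 2051 → Aug 5, 2052: 366 days (Feb 29, 2052 is in that span).
Aug 5, 2052 → Aug 5, 2053: 365 days.
Aug 5, 2053 → Aug 5, 2054: 365 days.
Aug 5, 2054 → Sep 5, 2054: 31 days (August has 31).
Sep 5, 2054 → Oct 5, 2054: 30 days (September has 30).
Oct 5, 2054 → Nov 5, 2054: 31 days (October has 31).
Nov 5, 2054 → Dec 5, 2054: 30 days (November has 30).
Dec 5, 2054 → Jan 5, 2055: 31 days (December has 31).
Jan 5, 2055 → Feb 5, 2055: 31 days (January has 31).
Feb 5, 2055 → Mar 5, 2055: 28 days (February has 28).
Mar 5, 2055 → Apr 5, 2055: 31 days (March has 31).
Apr 5, 2055 → May 5, 2055: 30 days (April has 30).
May 5, 2055 → Jun 5, 2055: 31 days (May has 31).
Jun 5, 2055 → Jul 5, 2055: 30 days (June has 30).
Jul 5, 2055 → Aug 5, 2055: 31 days (July has 31).
Aug 5, 2055 → Aug 31, 2055: 26 days.
Total: 4043 days.

4043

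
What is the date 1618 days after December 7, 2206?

May 13, 2211

+365 (one year) → Dec 7, 2207 (1253 left).
+366 (one year; includes Feb 29, 2208) → Dec 7, 2208 (887 left).
+365 (one year) → Dec 7, 2209 (522 left).
+365 (one year) → Dec 7, 2210 (157 left).
Dec has 31 days: +25 → Jan 1, 2211 (132 left).
Jan has 31 days: +31 → Feb 1, 2211 (101 left).
Feb has 28 days: +28 → Mar 1, 2211 (73 left).
Mar has 31 days: +31 → Apr 1, 2211 (42 left).
Apr has 30 days: +30 → May 1, 2211 (12 left).
+12 → May 13, 2211.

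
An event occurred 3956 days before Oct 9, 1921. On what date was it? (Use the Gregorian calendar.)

December 10, 1910

−365 (one year) → Oct 9, 1920 (3591 left).
−366 (one year; includes Feb 29, 1920) → Oct 9, 1919 (3225 left).
−365 (one year) → Oct 9, 1918 (2860 left).
−365 (one year) → Oct 9, 1917 (2495 left).
−365 (one year) → Oct 9, 1916 (2130 left).
−366 (one year; includes Feb 29, 1916) → Oct 9, 1915 (1764 left).
−365 (one year) → Oct 9, 1914 (1399 left).
−365 (one year) → Oct 9, 1913 (1034 left).
−365 (one year) → Oct 9, 1912 (669 left).
−366 (one year; includes Feb 29, 1912) → Oct 9, 1911 (303 left).
−9 → Sep 30, 1911 (end of Sep, 30 days; 294 left).
−30 → Aug 31, 1911 (end of Aug, 31 days; 264 left).
−31 → Jul 31, 1911 (end of Jul, 31 days; 233 left).
−31 → Jun 30, 1911 (end of Jun, 30 days; 202 left).
−30 → May 31, 1911 (end of May, 31 days; 172 left).
−31 → Apr 30, 1911 (end of Apr, 30 days; 141 left).
−30 → Mar 31, 1911 (end of Mar, 31 days; 111 left).
−31 → Feb 28, 1911 (end of Feb, 28 days; 80 left).
−28 → Jan 31, 1911 (end of Jan, 31 days; 52 left).
−31 → Dec 31, 1910 (end of Dec, 31 days; 21 left).
−21 → Dec 10, 1910.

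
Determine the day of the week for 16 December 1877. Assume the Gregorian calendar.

Sunday

Doomsday rule: the anchor day for the 1800s is Friday. For year 77: 77÷12 = 6 r 5, and 5÷4 = 1, so 6+5+1 = 12.
Friday + 12 ≡ Wednesday — that's 1877's doomsday.
In December the doomsday date is Dec 12.
Dec 16 is 4 days after Dec 12; 4 mod 7 = 4, so Wednesday + 4 = Sunday.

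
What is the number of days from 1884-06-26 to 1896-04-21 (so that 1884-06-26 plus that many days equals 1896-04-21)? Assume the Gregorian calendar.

Jun 26, 1884 → Jun 26, 1885: 365 days.
Jun 26, 1885 → Jun 26, 1886: 365 days.
Jun 26, 1886 → Jun 26, 1887: 365 days.
Jun 26, 1887 → Jun 26, 1888: 366 days (Feb 29, 1888 is in that span).
Jun 26, 1888 → Jun 26, 1889: 365 days.
Jun 26, 1889 → Jun 26, 1890: 365 days.
Jun 26, 1890 → Jun 26, 1891: 365 days.
Jun 26, 1891 → Jun 26, 1892: 366 days (Feb 29, 1892 is in that span).
Jun 26, 1892 → Jun 26, 1893: 365 days.
Jun 26, 1893 → Jun 26, 1894: 365 days.
Jun 26, 1894 → Jun 26, 1895: 365 days.
Jun 26, 1895 → Jul 26, 1895: 30 days (June has 30).
Jul 26, 1895 → Aug 26, 1895: 31 days (July has 31).
Aug 26, 1895 → Sep 26, 1895: 31 days (August has 31).
Sep 26, 1895 → Oct 26, 1895: 30 days (September has 30).
Oct 26, 1895 → Nov 26, 1895: 31 days (October has 31).
Nov 26, 1895 → Dec 26, 1895: 30 days (November has 30).
Dec 26, 1895 → Jan 26, 1896: 31 days (December has 31).
Jan 26, 1896 → Feb 26, 1896: 31 days (January has 31).
Feb 26, 1896 → Mar 26, 1896: 29 days (February has 29).
Mar 26, 1896 → Apr 21, 1896: 26 days.
Total: 4317 days.

4317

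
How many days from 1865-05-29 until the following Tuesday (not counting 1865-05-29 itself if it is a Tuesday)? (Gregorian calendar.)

1

May 29, 1865 is a Monday.
From Monday to the next Tuesday is 1 day.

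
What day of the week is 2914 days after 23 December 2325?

Friday

Dec 23, 2325 is a Wednesday.
2914 mod 7 = 2, so 2914 days after a Wednesday is Wednesday + 2 = Friday.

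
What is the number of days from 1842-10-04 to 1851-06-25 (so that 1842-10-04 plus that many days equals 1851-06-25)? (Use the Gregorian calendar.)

3186

Oct 4, 1842 → Oct 4, 1843: 365 days.
Oct 4, 1843 → Oct 4, 1844: 366 days (Feb 29, 1844 is in that span).
Oct 4, 1844 → Oct 4, 1845: 365 days.
Oct 4, 1845 → Oct 4, 1846: 365 days.
Oct 4, 1846 → Oct 4, 1847: 365 days.
Oct 4, 1847 → Oct 4, 1848: 366 days (Feb 29, 1848 is in that span).
Oct 4, 1848 → Oct 4, 1849: 365 days.
Oct 4, 1849 → Oct 4, 1850: 365 days.
Oct 4, 1850 → Nov 4, 1850: 31 days (October has 31).
Nov 4, 1850 → Dec 4, 1850: 30 days (November has 30).
Dec 4, 1850 → Jan 4, 1851: 31 days (December has 31).
Jan 4, 1851 → Feb 4, 1851: 31 days (January has 31).
Feb 4, 1851 → Mar 4, 1851: 28 days (February has 28).
Mar 4, 1851 → Apr 4, 1851: 31 days (March has 31).
Apr 4, 1851 → May 4, 1851: 30 days (April has 30).
May 4, 1851 → Jun 4, 1851: 31 days (May has 31).
Jun 4, 1851 → Jun 25, 1851: 21 days.
Total: 3186 days.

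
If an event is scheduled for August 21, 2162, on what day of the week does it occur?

Doomsday rule: the anchor day for the 2100s is Sunday. For year 62: 62÷12 = 5 r 2, and 2÷4 = 0, so 5+2+0 = 7.
Sunday + 7 ≡ Sunday — that's 2162's doomsday.
In August the doomsday date is Aug 8.
Aug 21 is 13 days after Aug 8; 13 mod 7 = 6, so Sunday + 6 = Saturday.

Saturday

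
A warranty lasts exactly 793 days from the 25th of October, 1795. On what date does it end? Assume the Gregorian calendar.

+366 (one year; includes Feb 29, 1796) → Oct 25, 1796 (427 left).
+365 (one year) → Oct 25, 1797 (62 left).
Oct has 31 days: +7 → Nov 1, 1797 (55 left).
Nov has 30 days: +30 → Dec 1, 1797 (25 left).
+25 → Dec 26, 1797.

December 26, 1797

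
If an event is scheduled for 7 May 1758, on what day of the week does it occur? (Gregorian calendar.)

Doomsday rule: the anchor day for the 1700s is Sunday. For year 58: 58÷12 = 4 r 10, and 10÷4 = 2, so 4+10+2 = 16.
Sunday + 16 ≡ Tuesday — that's 1758's doomsday.
In May the doomsday date is May 9.
May 7 is 2 days before May 9; 2 mod 7 = 2, so Tuesday − 2 = Sunday.

Sunday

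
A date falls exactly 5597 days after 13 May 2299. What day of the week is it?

Wednesday

First find the weekday of May 13, 2299. Doomsday rule: the anchor day for the 2200s is Friday. For year 99: 99÷12 = 8 r 3, and 3÷4 = 0, so 8+3+0 = 11.
Friday + 11 ≡ Tuesday — that's 2299's doomsday.
In May the doomsday date is May 9.
May 13 is 4 days after May 9; 4 mod 7 = 4, so Tuesday + 4 = Saturday.
5597 mod 7 = 4, so 5597 days after a Saturday is Saturday + 4 = Wednesday.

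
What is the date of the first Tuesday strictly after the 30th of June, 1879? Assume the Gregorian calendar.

Jun 30, 1879 is a Monday.
From Monday to the next Tuesday is 1 day.
Jun 30, 1879 + 1 = Jul 1, 1879.

July 1, 1879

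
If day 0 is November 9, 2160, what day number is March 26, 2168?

2694

Nov 9, 2160 → Nov 9, 2161: 365 days.
Nov 9, 2161 → Nov 9, 2162: 365 days.
Nov 9, 2162 → Nov 9, 2163: 365 days.
Nov 9, 2163 → Nov 9, 2164: 366 days (Feb 29, 2164 is in that span).
Nov 9, 2164 → Nov 9, 2165: 365 days.
Nov 9, 2165 → Nov 9, 2166: 365 days.
Nov 9, 2166 → Nov 9, 2167: 365 days.
Nov 9, 2167 → Dec 9, 2167: 30 days (November has 30).
Dec 9, 2167 → Jan 9, 2168: 31 days (December has 31).
Jan 9, 2168 → Feb 9, 2168: 31 days (January has 31).
Feb 9, 2168 → Mar 9, 2168: 29 days (February has 29).
Mar 9, 2168 → Mar 26, 2168: 17 days.
Total: 2694 days.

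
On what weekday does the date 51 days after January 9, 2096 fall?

Wednesday

Jan 9, 2096 is a Monday.
51 mod 7 = 2, so 51 days after a Monday is Monday + 2 = Wednesday.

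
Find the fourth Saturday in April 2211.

April 27, 2211

April 1, 2211 is a Monday.
The first Saturday is therefore April 6 (5 days later).
The fourth Saturday is 6 + 3×7 = April 27.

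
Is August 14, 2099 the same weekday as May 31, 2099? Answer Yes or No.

From May 31, 2099 to Aug 14, 2099 is 75 days.
75 mod 7 = 5, so they are different weekdays.
(May 31, 2099 is a Sunday; Aug 14, 2099 is a Friday.)

No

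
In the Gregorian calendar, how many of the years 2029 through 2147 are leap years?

28

Multiples of 4 in [2029,2147]: 29.
Of those, multiples of 100: 1 (not leap unless ÷400).
Multiples of 400: 0.
Leap years = 29 − 1 + 0 = 28.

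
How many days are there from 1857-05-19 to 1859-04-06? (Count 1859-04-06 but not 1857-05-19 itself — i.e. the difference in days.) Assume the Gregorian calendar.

687

May 19, 1857 → May 19, 1858: 365 days.
May 19, 1858 → Jun 19, 1858: 31 days (May has 31).
Jun 19, 1858 → Jul 19, 1858: 30 days (June has 30).
Jul 19, 1858 → Aug 19, 1858: 31 days (July has 31).
Aug 19, 1858 → Sep 19, 1858: 31 days (August has 31).
Sep 19, 1858 → Oct 19, 1858: 30 days (September has 30).
Oct 19, 1858 → Nov 19, 1858: 31 days (October has 31).
Nov 19, 1858 → Dec 19, 1858: 30 days (November has 30).
Dec 19, 1858 → Jan 19, 1859: 31 days (December has 31).
Jan 19, 1859 → Feb 19, 1859: 31 days (January has 31).
Feb 19, 1859 → Mar 19, 1859: 28 days (February has 28).
Mar 19, 1859 → Apr 6, 1859: 18 days.
Total: 687 days.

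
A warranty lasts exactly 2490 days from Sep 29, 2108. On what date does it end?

+365 (one year) → Sep 29, 2109 (2125 left).
+365 (one year) → Sep 29, 2110 (1760 left).
+365 (one year) → Sep 29, 2111 (1395 left).
+366 (one year; includes Feb 29, 2112) → Sep 29, 2112 (1029 left).
+365 (one year) → Sep 29, 2113 (664 left).
+365 (one year) → Sep 29, 2114 (299 left).
Sep has 30 days: +2 → Oct 1, 2114 (297 left).
Oct has 31 days: +31 → Nov 1, 2114 (266 left).
Nov has 30 days: +30 → Dec 1, 2114 (236 left).
Dec has 31 days: +31 → Jan 1, 2115 (205 left).
Jan has 31 days: +31 → Feb 1, 2115 (174 left).
Feb has 28 days: +28 → Mar 1, 2115 (146 left).
Mar has 31 days: +31 → Apr 1, 2115 (115 left).
Apr has 30 days: +30 → May 1, 2115 (85 left).
May has 31 days: +31 → Jun 1, 2115 (54 left).
Jun has 30 days: +30 → Jul 1, 2115 (24 left).
+24 → Jul 25, 2115.

July 25, 2115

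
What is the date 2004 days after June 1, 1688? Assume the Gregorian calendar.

November 26, 1693

+365 (one year) → Jun 1, 1689 (1639 left).
+365 (one year) → Jun 1, 1690 (1274 left).
+365 (one year) → Jun 1, 1691 (909 left).
+366 (one year; includes Feb 29, 1692) → Jun 1, 1692 (543 left).
+365 (one year) → Jun 1, 1693 (178 left).
Jun has 30 days: +30 → Jul 1, 1693 (148 left).
Jul has 31 days: +31 → Aug 1, 1693 (117 left).
Aug has 31 days: +31 → Sep 1, 1693 (86 left).
Sep has 30 days: +30 → Oct 1, 1693 (56 left).
Oct has 31 days: +31 → Nov 1, 1693 (25 left).
+25 → Nov 26, 1693.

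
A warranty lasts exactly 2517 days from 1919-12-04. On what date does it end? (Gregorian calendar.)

+366 (one year; includes Feb 29, 1920) → Dec 4, 1920 (2151 left).
+365 (one year) → Dec 4, 1921 (1786 left).
+365 (one year) → Dec 4, 1922 (1421 left).
+365 (one year) → Dec 4, 1923 (1056 left).
+366 (one year; includes Feb 29, 1924) → Dec 4, 1924 (690 left).
+365 (one year) → Dec 4, 1925 (325 left).
Dec has 31 days: +28 → Jan 1, 1926 (297 left).
Jan has 31 days: +31 → Feb 1, 1926 (266 left).
Feb has 28 days: +28 → Mar 1, 1926 (238 left).
Mar has 31 days: +31 → Apr 1, 1926 (207 left).
Apr has 30 days: +30 → May 1, 1926 (177 left).
May has 31 days: +31 → Jun 1, 1926 (146 left).
Jun has 30 days: +30 → Jul 1, 1926 (116 left).
Jul has 31 days: +31 → Aug 1, 1926 (85 left).
Aug has 31 days: +31 → Sep 1, 1926 (54 left).
Sep has 30 days: +30 → Oct 1, 1926 (24 left).
+24 → Oct 25, 1926.

October 25, 1926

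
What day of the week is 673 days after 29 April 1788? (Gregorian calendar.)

Wednesday

First find the weekday of Apr 29, 1788. Doomsday rule: the anchor day for the 1700s is Sunday. For year 88: 88÷12 = 7 r 4, and 4÷4 = 1, so 7+4+1 = 12.
Sunday + 12 ≡ Friday — that's 1788's doomsday.
In April the doomsday date is Apr 4.
Apr 29 is 25 days after Apr 4; 25 mod 7 = 4, so Friday + 4 = Tuesday.
673 mod 7 = 1, so 673 days after a Tuesday is Tuesday + 1 = Wednesday.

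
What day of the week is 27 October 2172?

Doomsday rule: the anchor day for the 2100s is Sunday. For year 72: 72÷12 = 6 r 0, and 0÷4 = 0, so 6+0+0 = 6.
Sunday + 6 ≡ Saturday — that's 2172's doomsday.
In October the doomsday date is Oct 10.
Oct 27 is 17 days after Oct 10; 17 mod 7 = 3, so Saturday + 3 = Tuesday.

Tuesday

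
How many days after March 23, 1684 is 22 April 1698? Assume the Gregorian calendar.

5143

Mar 23, 1684 → Mar 23, 1685: 365 days.
Mar 23, 1685 → Mar 23, 1686: 365 days.
Mar 23, 1686 → Mar 23, 1687: 365 days.
Mar 23, 1687 → Mar 23, 1688: 366 days (Feb 29, 1688 is in that span).
Mar 23, 1688 → Mar 23, 1689: 365 days.
Mar 23, 1689 → Mar 23, 1690: 365 days.
Mar 23, 1690 → Mar 23, 1691: 365 days.
Mar 23, 1691 → Mar 23, 1692: 366 days (Feb 29, 1692 is in that span).
Mar 23, 1692 → Mar 23, 1693: 365 days.
Mar 23, 1693 → Mar 23, 1694: 365 days.
Mar 23, 1694 → Mar 23, 1695: 365 days.
Mar 23, 1695 → Mar 23, 1696: 366 days (Feb 29, 1696 is in that span).
Mar 23, 1696 → Mar 23, 1697: 365 days.
Mar 23, 1697 → Apr 23, 1697: 31 days (March has 31).
Apr 23, 1697 → May 23, 1697: 30 days (April has 30).
May 23, 1697 → Jun 23, 1697: 31 days (May has 31).
Jun 23, 1697 → Jul 23, 1697: 30 days (June has 30).
Jul 23, 1697 → Aug 23, 1697: 31 days (July has 31).
Aug 23, 1697 → Sep 23, 1697: 31 days (August has 31).
Sep 23, 1697 → Oct 23, 1697: 30 days (September has 30).
Oct 23, 1697 → Nov 23, 1697: 31 days (October has 31).
Nov 23, 1697 → Dec 23, 1697: 30 days (November has 30).
Dec 23, 1697 → Jan 23, 1698: 31 days (December has 31).
Jan 23, 1698 → Feb 23, 1698: 31 days (January has 31).
Feb 23, 1698 → Mar 23, 1698: 28 days (February has 28).
Mar 23, 1698 → Apr 22, 1698: 30 days.
Total: 5143 days.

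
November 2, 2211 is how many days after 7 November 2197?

5107

Nov 7, 2197 → Nov 7, 2198: 365 days.
Nov 7, 2198 → Nov 7, 2199: 365 days.
Nov 7, 2199 → Nov 7, 2200: 365 days.
Nov 7, 2200 → Nov 7, 2201: 365 days.
Nov 7, 2201 → Nov 7, 2202: 365 days.
Nov 7, 2202 → Nov 7, 2203: 365 days.
Nov 7, 2203 → Nov 7, 2204: 366 days (Feb 29, 2204 is in that span).
Nov 7, 2204 → Nov 7, 2205: 365 days.
Nov 7, 2205 → Nov 7, 2206: 365 days.
Nov 7, 2206 → Nov 7, 2207: 365 days.
Nov 7, 2207 → Nov 7, 2208: 366 days (Feb 29, 2208 is in that span).
Nov 7, 2208 → Nov 7, 2209: 365 days.
Nov 7, 2209 → Nov 7, 2210: 365 days.
Nov 7, 2210 → Dec 7, 2210: 30 days (November has 30).
Dec 7, 2210 → Jan 7, 2211: 31 days (December has 31).
Jan 7, 2211 → Feb 7, 2211: 31 days (January has 31).
Feb 7, 2211 → Mar 7, 2211: 28 days (February has 28).
Mar 7, 2211 → Apr 7, 2211: 31 days (March has 31).
Apr 7, 2211 → May 7, 2211: 30 days (April has 30).
May 7, 2211 → Jun 7, 2211: 31 days (May has 31).
Jun 7, 2211 → Jul 7, 2211: 30 days (June has 30).
Jul 7, 2211 → Aug 7, 2211: 31 days (July has 31).
Aug 7, 2211 → Sep 7, 2211: 31 days (August has 31).
Sep 7, 2211 → Oct 7, 2211: 30 days (September has 30).
Oct 7, 2211 → Nov 2, 2211: 26 days.
Total: 5107 days.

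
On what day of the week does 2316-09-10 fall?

Doomsday rule: the anchor day for the 2300s is Wednesday. For year 16: 16÷12 = 1 r 4, and 4÷4 = 1, so 1+4+1 = 6.
Wednesday + 6 ≡ Tuesday — that's 2316's doomsday.
In September the doomsday date is Sep 5.
Sep 10 is 5 days after Sep 5; 5 mod 7 = 5, so Tuesday + 5 = Sunday.

Sunday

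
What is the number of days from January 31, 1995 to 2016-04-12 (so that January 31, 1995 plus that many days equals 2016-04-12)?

Jan 31, 1995 → Jan 31, 1996: 365 days.
Jan 31, 1996 → Jan 31, 1997: 366 days (Feb 29, 1996 is in that span).
Jan 31, 1997 → Jan 31, 1998: 365 days.
Jan 31, 1998 → Jan 31, 1999: 365 days.
Jan 31, 1999 → Jan 31, 2000: 365 days.
Jan 31, 2000 → Jan 31, 2001: 366 days (Feb 29, 2000 is in that span).
Jan 31, 2001 → Jan 31, 2002: 365 days.
Jan 31, 2002 → Jan 31, 2003: 365 days.
Jan 31, 2003 → Jan 31, 2004: 365 days.
Jan 31, 2004 → Jan 31, 2005: 366 days (Feb 29, 2004 is in that span).
Jan 31, 2005 → Jan 31, 2006: 365 days.
Jan 31, 2006 → Jan 31, 2007: 365 days.
Jan 31, 2007 → Jan 31, 2008: 365 days.
Jan 31, 2008 → Jan 31, 2009: 366 days (Feb 29, 2008 is in that span).
Jan 31, 2009 → Jan 31, 2010: 365 days.
Jan 31, 2010 → Jan 31, 2011: 365 days.
Jan 31, 2011 → Jan 31, 2012: 365 days.
Jan 31, 2012 → Jan 31, 2013: 366 days (Feb 29, 2012 is in that span).
Jan 31, 2013 → Jan 31, 2014: 365 days.
Jan 31, 2014 → Jan 31, 2015: 365 days.
Jan 31, 2015 → Jan 31, 2016: 365 days.
Jan 31, 2016 → Feb 29, 2016: 29 days (January has 31).
Feb 29, 2016 → Mar 29, 2016: 29 days (February has 29).
Mar 29, 2016 → Apr 12, 2016: 14 days.
Total: 7742 days.

7742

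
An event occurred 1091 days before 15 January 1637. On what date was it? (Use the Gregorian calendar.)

−366 (one year; includes Feb 29, 1636) → Jan 15, 1636 (725 left).
−365 (one year) → Jan 15, 1635 (360 left).
−15 → Dec 31, 1634 (end of Dec, 31 days; 345 left).
−31 → Nov 30, 1634 (end of Nov, 30 days; 314 left).
−30 → Oct 31, 1634 (end of Oct, 31 days; 284 left).
−31 → Sep 30, 1634 (end of Sep, 30 days; 253 left).
−30 → Aug 31, 1634 (end of Aug, 31 days; 223 left).
−31 → Jul 31, 1634 (end of Jul, 31 days; 192 left).
−31 → Jun 30, 1634 (end of Jun, 30 days; 161 left).
−30 → May 31, 1634 (end of May, 31 days; 131 left).
−31 → Apr 30, 1634 (end of Apr, 30 days; 100 left).
−30 → Mar 31, 1634 (end of Mar, 31 days; 70 left).
−31 → Feb 28, 1634 (end of Feb, 28 days; 39 left).
−28 → Jan 31, 1634 (end of Jan, 31 days; 11 left).
−11 → Jan 20, 1634.

January 20, 1634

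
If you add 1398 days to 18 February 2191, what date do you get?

+365 (one year) → Feb 18, 2192 (1033 left).
+366 (one year; includes Feb 29, 2192) → Feb 18, 2193 (667 left).
+365 (one year) → Feb 18, 2194 (302 left).
Feb has 28 days: +11 → Mar 1, 2194 (291 left).
Mar has 31 days: +31 → Apr 1, 2194 (260 left).
Apr has 30 days: +30 → May 1, 2194 (230 left).
May has 31 days: +31 → Jun 1, 2194 (199 left).
Jun has 30 days: +30 → Jul 1, 2194 (169 left).
Jul has 31 days: +31 → Aug 1, 2194 (138 left).
Aug has 31 days: +31 → Sep 1, 2194 (107 left).
Sep has 30 days: +30 → Oct 1, 2194 (77 left).
Oct has 31 days: +31 → Nov 1, 2194 (46 left).
Nov has 30 days: +30 → Dec 1, 2194 (16 left).
+16 → Dec 17, 2194.

December 17, 2194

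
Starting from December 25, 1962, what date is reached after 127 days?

Dec has 31 days: +7 → Jan 1, 1963 (120 left).
Jan has 31 days: +31 → Feb 1, 1963 (89 left).
Feb has 28 days: +28 → Mar 1, 1963 (61 left).
Mar has 31 days: +31 → Apr 1, 1963 (30 left).
Apr has 30 days: +30 → May 1, 1963 (0 left).

May 1, 1963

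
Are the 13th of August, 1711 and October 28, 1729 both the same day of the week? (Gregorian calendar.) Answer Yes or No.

From Aug 13, 1711 to Oct 28, 1729 is 6651 days.
6651 mod 7 = 1, so they are different weekdays.
(Aug 13, 1711 is a Thursday; Oct 28, 1729 is a Friday.)

No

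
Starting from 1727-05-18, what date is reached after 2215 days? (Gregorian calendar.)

June 10, 1733

+366 (one year; includes Feb 29, 1728) → May 18, 1728 (1849 left).
+365 (one year) → May 18, 1729 (1484 left).
+365 (one year) → May 18, 1730 (1119 left).
+365 (one year) → May 18, 1731 (754 left).
+366 (one year; includes Feb 29, 1732) → May 18, 1732 (388 left).
May has 31 days: +14 → Jun 1, 1732 (374 left).
Jun has 30 days: +30 → Jul 1, 1732 (344 left).
Jul has 31 days: +31 → Aug 1, 1732 (313 left).
Aug has 31 days: +31 → Sep 1, 1732 (282 left).
Sep has 30 days: +30 → Oct 1, 1732 (252 left).
Oct has 31 days: +31 → Nov 1, 1732 (221 left).
Nov has 30 days: +30 → Dec 1, 1732 (191 left).
Dec has 31 days: +31 → Jan 1, 1733 (160 left).
Jan has 31 days: +31 → Feb 1, 1733 (129 left).
Feb has 28 days: +28 → Mar 1, 1733 (101 left).
Mar has 31 days: +31 → Apr 1, 1733 (70 left).
Apr has 30 days: +30 → May 1, 1733 (40 left).
May has 31 days: +31 → Jun 1, 1733 (9 left).
+9 → Jun 10, 1733.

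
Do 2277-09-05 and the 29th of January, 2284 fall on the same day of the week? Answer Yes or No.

No

From Sep 5, 2277 to Jan 29, 2284 is 2337 days.
2337 mod 7 = 6, so they are different weekdays.
(Sep 5, 2277 is a Wednesday; Jan 29, 2284 is a Tuesday.)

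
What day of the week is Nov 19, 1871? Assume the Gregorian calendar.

Sunday

Doomsday rule: the anchor day for the 1800s is Friday. For year 71: 71÷12 = 5 r 11, and 11÷4 = 2, so 5+11+2 = 18.
Friday + 18 ≡ Tuesday — that's 1871's doomsday.
In November the doomsday date is Nov 7.
Nov 19 is 12 days after Nov 7; 12 mod 7 = 5, so Tuesday + 5 = Sunday.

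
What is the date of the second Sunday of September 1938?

September 11, 1938

September 1, 1938 is a Thursday.
The first Sunday is therefore September 4 (3 days later).
The second Sunday is 4 + 1×7 = September 11.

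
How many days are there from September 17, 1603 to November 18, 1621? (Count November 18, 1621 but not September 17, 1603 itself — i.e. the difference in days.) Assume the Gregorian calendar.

Sep 17, 1603 → Sep 17, 1604: 366 days (Feb 29, 1604 is in that span).
Sep 17, 1604 → Sep 17, 1605: 365 days.
Sep 17, 1605 → Sep 17, 1606: 365 days.
Sep 17, 1606 → Sep 17, 1607: 365 days.
Sep 17, 1607 → Sep 17, 1608: 366 days (Feb 29, 1608 is in that span).
Sep 17, 1608 → Sep 17, 1609: 365 days.
Sep 17, 1609 → Sep 17, 1610: 365 days.
Sep 17, 1610 → Sep 17, 1611: 365 days.
Sep 17, 1611 → Sep 17, 1612: 366 days (Feb 29, 1612 is in that span).
Sep 17, 1612 → Sep 17, 1613: 365 days.
Sep 17, 1613 → Sep 17, 1614: 365 days.
Sep 17, 1614 → Sep 17, 1615: 365 days.
Sep 17, 1615 → Sep 17, 1616: 366 days (Feb 29, 1616 is in that span).
Sep 17, 1616 → Sep 17, 1617: 365 days.
Sep 17, 1617 → Sep 17, 1618: 365 days.
Sep 17, 1618 → Sep 17, 1619: 365 days.
Sep 17, 1619 → Sep 17, 1620: 366 days (Feb 29, 1620 is in that span).
Sep 17, 1620 → Sep 17, 1621: 365 days.
Sep 17, 1621 → Oct 17, 1621: 30 days (September has 30).
Oct 17, 1621 → Nov 17, 1621: 31 days (October has 31).
Nov 17, 1621 → Nov 18, 1621: 1 days.
Total: 6637 days.

6637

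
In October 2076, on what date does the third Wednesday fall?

October 21, 2076

October 1, 2076 is a Thursday.
The first Wednesday is therefore October 7 (6 days later).
The third Wednesday is 7 + 2×7 = October 21.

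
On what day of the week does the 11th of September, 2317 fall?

Tuesday

Doomsday rule: the anchor day for the 2300s is Wednesday. For year 17: 17÷12 = 1 r 5, and 5÷4 = 1, so 1+5+1 = 7.
Wednesday + 7 ≡ Wednesday — that's 2317's doomsday.
In September the doomsday date is Sep 5.
Sep 11 is 6 days after Sep 5; 6 mod 7 = 6, so Wednesday + 6 = Tuesday.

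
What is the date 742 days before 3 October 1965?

−365 (one year) → Oct 3, 1964 (377 left).
−3 → Sep 30, 1964 (end of Sep, 30 days; 374 left).
−30 → Aug 31, 1964 (end of Aug, 31 days; 344 left).
−31 → Jul 31, 1964 (end of Jul, 31 days; 313 left).
−31 → Jun 30, 1964 (end of Jun, 30 days; 282 left).
−30 → May 31, 1964 (end of May, 31 days; 252 left).
−31 → Apr 30, 1964 (end of Apr, 30 days; 221 left).
−30 → Mar 31, 1964 (end of Mar, 31 days; 191 left).
−31 → Feb 29, 1964 (end of Feb, 29 days; 160 left).
−29 → Jan 31, 1964 (end of Jan, 31 days; 131 left).
−31 → Dec 31, 1963 (end of Dec, 31 days; 100 left).
−31 → Nov 30, 1963 (end of Nov, 30 days; 69 left).
−30 → Oct 31, 1963 (end of Oct, 31 days; 39 left).
−31 → Sep 30, 1963 (end of Sep, 30 days; 8 left).
−8 → Sep 22, 1963.

September 22, 1963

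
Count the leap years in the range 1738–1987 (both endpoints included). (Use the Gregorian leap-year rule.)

Multiples of 4 in [1738,1987]: 62.
Of those, multiples of 100: 2 (not leap unless ÷400).
Multiples of 400: 0.
Leap years = 62 − 2 + 0 = 60.

60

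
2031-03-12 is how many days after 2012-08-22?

Aug 22, 2012 → Aug 22, 2013: 365 days.
Aug 22, 2013 → Aug 22, 2014: 365 days.
Aug 22, 2014 → Aug 22, 2015: 365 days.
Aug 22, 2015 → Aug 22, 2016: 366 days (Feb 29, 2016 is in that span).
Aug 22, 2016 → Aug 22, 2017: 365 days.
Aug 22, 2017 → Aug 22, 2018: 365 days.
Aug 22, 2018 → Aug 22, 2019: 365 days.
Aug 22, 2019 → Aug 22, 2020: 366 days (Feb 29, 2020 is in that span).
Aug 22, 2020 → Aug 22, 2021: 365 days.
Aug 22, 2021 → Aug 22, 2022: 365 days.
Aug 22, 2022 → Aug 22, 2023: 365 days.
Aug 22, 2023 → Aug 22, 2024: 366 days (Feb 29, 2024 is in that span).
Aug 22, 2024 → Aug 22, 2025: 365 days.
Aug 22, 2025 → Aug 22, 2026: 365 days.
Aug 22, 2026 → Aug 22, 2027: 365 days.
Aug 22, 2027 → Aug 22, 2028: 366 days (Feb 29, 2028 is in that span).
Aug 22, 2028 → Aug 22, 2029: 365 days.
Aug 22, 2029 → Aug 22, 2030: 365 days.
Aug 22, 2030 → Sep 22, 2030: 31 days (August has 31).
Sep 22, 2030 → Oct 22, 2030: 30 days (September has 30).
Oct 22, 2030 → Nov 22, 2030: 31 days (October has 31).
Nov 22, 2030 → Dec 22, 2030: 30 days (November has 30).
Dec 22, 2030 → Jan 22, 2031: 31 days (December has 31).
Jan 22, 2031 → Feb 22, 2031: 31 days (January has 31).
Feb 22, 2031 → Mar 12, 2031: 18 days.
Total: 6776 days.

6776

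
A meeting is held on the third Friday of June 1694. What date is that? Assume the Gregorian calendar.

June 18, 1694

June 1, 1694 is a Tuesday.
The first Friday is therefore June 4 (3 days later).
The third Friday is 4 + 2×7 = June 18.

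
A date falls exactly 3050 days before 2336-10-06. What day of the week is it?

First find the weekday of Oct 6, 2336. Doomsday rule: the anchor day for the 2300s is Wednesday. For year 36: 36÷12 = 3 r 0, and 0÷4 = 0, so 3+0+0 = 3.
Wednesday + 3 ≡ Saturday — that's 2336's doomsday.
In October the doomsday date is Oct 10.
Oct 6 is 4 days before Oct 10; 4 mod 7 = 4, so Saturday − 4 = Tuesday.
3050 mod 7 = 5, so 3050 days before a Tuesday is Tuesday − 5 = Thursday.

Thursday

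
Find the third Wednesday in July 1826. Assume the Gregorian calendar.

July 1, 1826 is a Saturday.
The first Wednesday is therefore July 5 (4 days later).
The third Wednesday is 5 + 2×7 = July 19.

July 19, 1826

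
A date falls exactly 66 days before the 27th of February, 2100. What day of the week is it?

First find the weekday of Feb 27, 2100. Doomsday rule: the anchor day for the 2100s is Sunday. For year 00: 0÷12 = 0 r 0, and 0÷4 = 0, so 0+0+0 = 0.
Sunday + 0 ≡ Sunday — that's 2100's doomsday.
In February the doomsday date is Feb 28 (2100 is not a leap year (divisible by 100 but not 400)).
Feb 27 is 1 day before Feb 28; 1 mod 7 = 1, so Sunday − 1 = Saturday.
66 mod 7 = 3, so 66 days before a Saturday is Saturday − 3 = Wednesday.

Wednesday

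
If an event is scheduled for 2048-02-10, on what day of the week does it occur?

January 1, 2048 is a Wednesday.
Jan 1, 2048 → Feb 1, 2048: 31 days (January has 31).
Feb 1, 2048 → Feb 10, 2048: 9 days.
Total: 40 days.
40 mod 7 = 5, so Wednesday + 5 = Monday.

Monday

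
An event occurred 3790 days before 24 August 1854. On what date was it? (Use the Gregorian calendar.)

April 8, 1844

−365 (one year) → Aug 24, 1853 (3425 left).
−365 (one year) → Aug 24, 1852 (3060 left).
−366 (one year; includes Feb 29, 1852) → Aug 24, 1851 (2694 left).
−365 (one year) → Aug 24, 1850 (2329 left).
−365 (one year) → Aug 24, 1849 (1964 left).
−365 (one year) → Aug 24, 1848 (1599 left).
−366 (one year; includes Feb 29, 1848) → Aug 24, 1847 (1233 left).
−365 (one year) → Aug 24, 1846 (868 left).
−365 (one year) → Aug 24, 1845 (503 left).
−365 (one year) → Aug 24, 1844 (138 left).
−24 → Jul 31, 1844 (end of Jul, 31 days; 114 left).
−31 → Jun 30, 1844 (end of Jun, 30 days; 83 left).
−30 → May 31, 1844 (end of May, 31 days; 53 left).
−31 → Apr 30, 1844 (end of Apr, 30 days; 22 left).
−22 → Apr 8, 1844.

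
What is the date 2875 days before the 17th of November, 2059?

January 3, 2052

−365 (one year) → Nov 17, 2058 (2510 left).
−365 (one year) → Nov 17, 2057 (2145 left).
−365 (one year) → Nov 17, 2056 (1780 left).
−366 (one year; includes Feb 29, 2056) → Nov 17, 2055 (1414 left).
−365 (one year) → Nov 17, 2054 (1049 left).
−365 (one year) → Nov 17, 2053 (684 left).
−365 (one year) → Nov 17, 2052 (319 left).
−17 → Oct 31, 2052 (end of Oct, 31 days; 302 left).
−31 → Sep 30, 2052 (end of Sep, 30 days; 271 left).
−30 → Aug 31, 2052 (end of Aug, 31 days; 241 left).
−31 → Jul 31, 2052 (end of Jul, 31 days; 210 left).
−31 → Jun 30, 2052 (end of Jun, 30 days; 179 left).
−30 → May 31, 2052 (end of May, 31 days; 149 left).
−31 → Apr 30, 2052 (end of Apr, 30 days; 118 left).
−30 → Mar 31, 2052 (end of Mar, 31 days; 88 left).
−31 → Feb 29, 2052 (end of Feb, 29 days; 57 left).
−29 → Jan 31, 2052 (end of Jan, 31 days; 28 left).
−28 → Jan 3, 2052.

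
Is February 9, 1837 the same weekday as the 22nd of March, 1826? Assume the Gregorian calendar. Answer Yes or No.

From Mar 22, 1826 to Feb 9, 1837 is 3977 days.
3977 mod 7 = 1, so they are different weekdays.
(Mar 22, 1826 is a Wednesday; Feb 9, 1837 is a Thursday.)

No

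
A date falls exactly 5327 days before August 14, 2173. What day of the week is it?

First find the weekday of Aug 14, 2173. Doomsday rule: the anchor day for the 2100s is Sunday. For year 73: 73÷12 = 6 r 1, and 1÷4 = 0, so 6+1+0 = 7.
Sunday + 7 ≡ Sunday — that's 2173's doomsday.
In August the doomsday date is Aug 8.
Aug 14 is 6 days after Aug 8; 6 mod 7 = 6, so Sunday + 6 = Saturday.
5327 mod 7 = 0, so 5327 days before a Saturday is Saturday − 0 = Saturday.

Saturday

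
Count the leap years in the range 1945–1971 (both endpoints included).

Multiples of 4 in [1945,1971]: 6.
Of those, multiples of 100: 0 (not leap unless ÷400).
Multiples of 400: 0.
Leap years = 6 − 0 + 0 = 6.

6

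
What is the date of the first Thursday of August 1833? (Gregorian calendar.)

August 1, 1833 is a Thursday.
The first Thursday is therefore August 1 (same day).

August 1, 1833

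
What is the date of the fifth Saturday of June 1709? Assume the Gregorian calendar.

June 29, 1709

June 1, 1709 is a Saturday.
The first Saturday is therefore June 1 (same day).
The fifth Saturday is 1 + 4×7 = June 29.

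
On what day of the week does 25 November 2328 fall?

Doomsday rule: the anchor day for the 2300s is Wednesday. For year 28: 28÷12 = 2 r 4, and 4÷4 = 1, so 2+4+1 = 7.
Wednesday + 7 ≡ Wednesday — that's 2328's doomsday.
In November the doomsday date is Nov 7.
Nov 25 is 18 days after Nov 7; 18 mod 7 = 4, so Wednesday + 4 = Sunday.

Sunday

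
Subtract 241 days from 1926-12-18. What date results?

April 21, 1926

−18 → Nov 30, 1926 (end of Nov, 30 days; 223 left).
−30 → Oct 31, 1926 (end of Oct, 31 days; 193 left).
−31 → Sep 30, 1926 (end of Sep, 30 days; 162 left).
−30 → Aug 31, 1926 (end of Aug, 31 days; 132 left).
−31 → Jul 31, 1926 (end of Jul, 31 days; 101 left).
−31 → Jun 30, 1926 (end of Jun, 30 days; 70 left).
−30 → May 31, 1926 (end of May, 31 days; 40 left).
−31 → Apr 30, 1926 (end of Apr, 30 days; 9 left).
−9 → Apr 21, 1926.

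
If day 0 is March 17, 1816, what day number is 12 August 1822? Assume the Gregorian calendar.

2339

Mar 17, 1816 → Mar 17, 1817: 365 days.
Mar 17, 1817 → Mar 17, 1818: 365 days.
Mar 17, 1818 → Mar 17, 1819: 365 days.
Mar 17, 1819 → Mar 17, 1820: 366 days (Feb 29, 1820 is in that span).
Mar 17, 1820 → Mar 17, 1821: 365 days.
Mar 17, 1821 → Mar 17, 1822: 365 days.
Mar 17, 1822 → Apr 17, 1822: 31 days (March has 31).
Apr 17, 1822 → May 17, 1822: 30 days (April has 30).
May 17, 1822 → Jun 17, 1822: 31 days (May has 31).
Jun 17, 1822 → Jul 17, 1822: 30 days (June has 30).
Jul 17, 1822 → Aug 12, 1822: 26 days.
Total: 2339 days.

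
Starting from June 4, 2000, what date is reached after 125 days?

Jun has 30 days: +27 → Jul 1, 2000 (98 left).
Jul has 31 days: +31 → Aug 1, 2000 (67 left).
Aug has 31 days: +31 → Sep 1, 2000 (36 left).
Sep has 30 days: +30 → Oct 1, 2000 (6 left).
+6 → Oct 7, 2000.

October 7, 2000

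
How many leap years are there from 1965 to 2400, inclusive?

Multiples of 4 in [1965,2400]: 109.
Of those, multiples of 100: 5 (not leap unless ÷400).
Multiples of 400: 2.
Leap years = 109 − 5 + 2 = 106.

106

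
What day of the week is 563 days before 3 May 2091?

First find the weekday of May 3, 2091. Doomsday rule: the anchor day for the 2000s is Tuesday. For year 91: 91÷12 = 7 r 7, and 7÷4 = 1, so 7+7+1 = 15.
Tuesday + 15 ≡ Wednesday — that's 2091's doomsday.
In May the doomsday date is May 9.
May 3 is 6 days before May 9; 6 mod 7 = 6, so Wednesday − 6 = Thursday.
563 mod 7 = 3, so 563 days before a Thursday is Thursday − 3 = Monday.

Monday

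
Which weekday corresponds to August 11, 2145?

Doomsday rule: the anchor day for the 2100s is Sunday. For year 45: 45÷12 = 3 r 9, and 9÷4 = 2, so 3+9+2 = 14.
Sunday + 14 ≡ Sunday — that's 2145's doomsday.
In August the doomsday date is Aug 8.
Aug 11 is 3 days after Aug 8; 3 mod 7 = 3, so Sunday + 3 = Wednesday.

Wednesday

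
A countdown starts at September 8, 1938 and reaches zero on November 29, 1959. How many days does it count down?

7752

Sep 8, 1938 → Sep 8, 1939: 365 days.
Sep 8, 1939 → Sep 8, 1940: 366 days (Feb 29, 1940 is in that span).
Sep 8, 1940 → Sep 8, 1941: 365 days.
Sep 8, 1941 → Sep 8, 1942: 365 days.
Sep 8, 1942 → Sep 8, 1943: 365 days.
Sep 8, 1943 → Sep 8, 1944: 366 days (Feb 29, 1944 is in that span).
Sep 8, 1944 → Sep 8, 1945: 365 days.
Sep 8, 1945 → Sep 8, 1946: 365 days.
Sep 8, 1946 → Sep 8, 1947: 365 days.
Sep 8, 1947 → Sep 8, 1948: 366 days (Feb 29, 1948 is in that span).
Sep 8, 1948 → Sep 8, 1949: 365 days.
Sep 8, 1949 → Sep 8, 1950: 365 days.
Sep 8, 1950 → Sep 8, 1951: 365 days.
Sep 8, 1951 → Sep 8, 1952: 366 days (Feb 29, 1952 is in that span).
Sep 8, 1952 → Sep 8, 1953: 365 days.
Sep 8, 1953 → Sep 8, 1954: 365 days.
Sep 8, 1954 → Sep 8, 1955: 365 days.
Sep 8, 1955 → Sep 8, 1956: 366 days (Feb 29, 1956 is in that span).
Sep 8, 1956 → Sep 8, 1957: 365 days.
Sep 8, 1957 → Sep 8, 1958: 365 days.
Sep 8, 1958 → Sep 8, 1959: 365 days.
Sep 8, 1959 → Oct 8, 1959: 30 days (September has 30).
Oct 8, 1959 → Nov 8, 1959: 31 days (October has 31).
Nov 8, 1959 → Nov 29, 1959: 21 days.
Total: 7752 days.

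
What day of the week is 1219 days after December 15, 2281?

Friday

Dec 15, 2281 is a Thursday.
1219 mod 7 = 1, so 1219 days after a Thursday is Thursday + 1 = Friday.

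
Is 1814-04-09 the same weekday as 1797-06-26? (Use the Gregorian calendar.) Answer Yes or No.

From Jun 26, 1797 to Apr 9, 1814 is 6130 days.
6130 mod 7 = 5, so they are different weekdays.
(Jun 26, 1797 is a Monday; Apr 9, 1814 is a Saturday.)

No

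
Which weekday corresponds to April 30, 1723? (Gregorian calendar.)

Friday

Doomsday rule: the anchor day for the 1700s is Sunday. For year 23: 23÷12 = 1 r 11, and 11÷4 = 2, so 1+11+2 = 14.
Sunday + 14 ≡ Sunday — that's 1723's doomsday.
In April the doomsday date is Apr 4.
Apr 30 is 26 days after Apr 4; 26 mod 7 = 5, so Sunday + 5 = Friday.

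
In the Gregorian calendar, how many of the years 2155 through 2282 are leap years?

31

Multiples of 4 in [2155,2282]: 32.
Of those, multiples of 100: 1 (not leap unless ÷400).
Multiples of 400: 0.
Leap years = 32 − 1 + 0 = 31.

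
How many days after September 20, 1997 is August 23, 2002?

Sep 20, 1997 → Sep 20, 1998: 365 days.
Sep 20, 1998 → Sep 20, 1999: 365 days.
Sep 20, 1999 → Sep 20, 2000: 366 days (Feb 29, 2000 is in that span).
Sep 20, 2000 → Sep 20, 2001: 365 days.
Sep 20, 2001 → Oct 20, 2001: 30 days (September has 30).
Oct 20, 2001 → Nov 20, 2001: 31 days (October has 31).
Nov 20, 2001 → Dec 20, 2001: 30 days (November has 30).
Dec 20, 2001 → Jan 20, 2002: 31 days (December has 31).
Jan 20, 2002 → Feb 20, 2002: 31 days (January has 31).
Feb 20, 2002 → Mar 20, 2002: 28 days (February has 28).
Mar 20, 2002 → Apr 20, 2002: 31 days (March has 31).
Apr 20, 2002 → May 20, 2002: 30 days (April has 30).
May 20, 2002 → Jun 20, 2002: 31 days (May has 31).
Jun 20, 2002 → Jul 20, 2002: 30 days (June has 30).
Jul 20, 2002 → Aug 20, 2002: 31 days (July has 31).
Aug 20, 2002 → Aug 23, 2002: 3 days.
Total: 1798 days.

1798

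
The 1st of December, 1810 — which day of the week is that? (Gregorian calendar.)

Doomsday rule: the anchor day for the 1800s is Friday. For year 10: 10÷12 = 0 r 10, and 10÷4 = 2, so 0+10+2 = 12.
Friday + 12 ≡ Wednesday — that's 1810's doomsday.
In December the doomsday date is Dec 12.
Dec 1 is 11 days before Dec 12; 11 mod 7 = 4, so Wednesday − 4 = Saturday.

Saturday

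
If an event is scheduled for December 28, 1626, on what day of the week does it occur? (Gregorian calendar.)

Monday

Doomsday rule: the anchor day for the 1600s is Tuesday. For year 26: 26÷12 = 2 r 2, and 2÷4 = 0, so 2+2+0 = 4.
Tuesday + 4 ≡ Saturday — that's 1626's doomsday.
In December the doomsday date is Dec 12.
Dec 28 is 16 days after Dec 12; 16 mod 7 = 2, so Saturday + 2 = Monday.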